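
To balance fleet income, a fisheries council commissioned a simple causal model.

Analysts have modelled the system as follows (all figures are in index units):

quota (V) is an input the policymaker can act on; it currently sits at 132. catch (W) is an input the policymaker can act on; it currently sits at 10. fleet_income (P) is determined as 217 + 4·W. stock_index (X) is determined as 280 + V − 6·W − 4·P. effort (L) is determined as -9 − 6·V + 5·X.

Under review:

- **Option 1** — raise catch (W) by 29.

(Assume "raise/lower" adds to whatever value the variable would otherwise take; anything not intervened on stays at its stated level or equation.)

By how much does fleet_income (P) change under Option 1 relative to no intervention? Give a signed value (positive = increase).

116

Baseline:
  W = 10
  P = 217 + 4·10 = 257
Option 1 (W + 29):
  W = 10 + 29 = 39
  P = 217 + 4·39 = 373
Change in P: 373 − 257 = 116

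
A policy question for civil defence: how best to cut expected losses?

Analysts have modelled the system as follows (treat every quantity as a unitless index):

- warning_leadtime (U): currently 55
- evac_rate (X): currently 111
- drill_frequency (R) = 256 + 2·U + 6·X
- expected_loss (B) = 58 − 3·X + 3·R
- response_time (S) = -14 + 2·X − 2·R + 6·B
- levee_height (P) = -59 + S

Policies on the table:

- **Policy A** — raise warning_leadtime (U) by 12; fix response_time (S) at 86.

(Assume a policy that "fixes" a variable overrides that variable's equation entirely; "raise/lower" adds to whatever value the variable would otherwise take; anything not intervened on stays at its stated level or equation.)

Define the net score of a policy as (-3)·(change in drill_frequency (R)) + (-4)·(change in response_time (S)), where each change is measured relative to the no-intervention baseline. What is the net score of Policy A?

59864

Baseline:
  U = 55
  X = 111
  R = 256 + 2·55 + 6·111 = 1032
  B = 58 − 3·111 + 3·1032 = 2821
  S = -14 + 2·111 − 2·1032 + 6·2821 = 15070
Policy A (U + 12, S := 86):
  U = 55 + 12 = 67
  X = 111
  R = 256 + 2·67 + 6·111 = 1056
  B = 58 − 3·111 + 3·1056 = 2893
  S = 86
ΔR = 1056 − 1032 = 24; ΔS = 86 − 15070 = -14984
Score = (-3)·24 + (-4)·(-14984) = 59864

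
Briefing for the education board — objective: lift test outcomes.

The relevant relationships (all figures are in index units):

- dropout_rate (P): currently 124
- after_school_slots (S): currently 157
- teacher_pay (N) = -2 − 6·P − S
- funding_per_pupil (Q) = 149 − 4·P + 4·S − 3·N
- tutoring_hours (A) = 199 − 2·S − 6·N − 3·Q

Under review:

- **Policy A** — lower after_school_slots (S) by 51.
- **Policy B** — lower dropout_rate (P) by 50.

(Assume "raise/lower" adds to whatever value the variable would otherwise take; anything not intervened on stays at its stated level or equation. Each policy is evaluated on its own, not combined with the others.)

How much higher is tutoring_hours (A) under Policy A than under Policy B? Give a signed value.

567

Policy A (S − 51):
  P = 124
  S = 157 − 51 = 106
  N = -2 − 6·124 − 106 = -852
  Q = 149 − 4·124 + 4·106 − 3·(-852) = 2633
  A = 199 − 2·106 − 6·(-852) − 3·2633 = -2800
Policy B (P − 50):
  P = 124 − 50 = 74
  S = 157
  N = -2 − 6·74 − 157 = -603
  Q = 149 − 4·74 + 4·157 − 3·(-603) = 2290
  A = 199 − 2·157 − 6·(-603) − 3·2290 = -3367
A: -2800 − (-3367) = 567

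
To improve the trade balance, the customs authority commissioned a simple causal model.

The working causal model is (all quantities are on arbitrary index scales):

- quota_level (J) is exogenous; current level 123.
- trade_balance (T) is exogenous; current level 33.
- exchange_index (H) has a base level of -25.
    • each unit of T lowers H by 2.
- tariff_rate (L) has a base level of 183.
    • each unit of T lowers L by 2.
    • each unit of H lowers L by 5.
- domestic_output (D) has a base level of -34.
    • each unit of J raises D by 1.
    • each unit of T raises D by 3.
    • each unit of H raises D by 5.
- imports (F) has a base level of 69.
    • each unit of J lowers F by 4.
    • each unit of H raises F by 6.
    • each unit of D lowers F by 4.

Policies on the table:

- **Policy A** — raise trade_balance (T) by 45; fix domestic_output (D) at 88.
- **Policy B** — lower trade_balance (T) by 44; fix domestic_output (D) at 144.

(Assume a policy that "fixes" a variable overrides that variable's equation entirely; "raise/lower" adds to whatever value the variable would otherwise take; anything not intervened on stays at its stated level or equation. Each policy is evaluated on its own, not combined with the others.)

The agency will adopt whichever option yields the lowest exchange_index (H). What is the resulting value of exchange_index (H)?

-181

Policy A (T + 45, D := 88):
  T = 33 + 45 = 78
  H = -25 − 2·78 = -181
Policy B (T − 44, D := 144):
  T = 33 − 44 = -11
  H = -25 − 2·(-11) = -3
Comparing — Policy A: H=-181, Policy B: H=-3. Lowest is -181 (Policy A).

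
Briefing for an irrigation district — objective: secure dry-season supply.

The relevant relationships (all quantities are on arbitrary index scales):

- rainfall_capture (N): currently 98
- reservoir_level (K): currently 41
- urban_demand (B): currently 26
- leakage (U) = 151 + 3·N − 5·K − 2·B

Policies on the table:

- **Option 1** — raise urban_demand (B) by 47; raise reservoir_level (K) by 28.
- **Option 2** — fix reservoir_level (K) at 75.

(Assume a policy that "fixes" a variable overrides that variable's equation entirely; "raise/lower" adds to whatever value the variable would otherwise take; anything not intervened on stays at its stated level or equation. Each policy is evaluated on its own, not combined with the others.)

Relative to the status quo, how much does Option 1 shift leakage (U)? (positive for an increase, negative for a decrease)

-234

Baseline:
  N = 98
  K = 41
  B = 26
  U = 151 + 3·98 − 5·41 − 2·26 = 188
Option 1 (B + 47, K + 28):
  N = 98
  K = 41 + 28 = 69
  B = 26 + 47 = 73
  U = 151 + 3·98 − 5·69 − 2·73 = -46
Change in U: -46 − 188 = -234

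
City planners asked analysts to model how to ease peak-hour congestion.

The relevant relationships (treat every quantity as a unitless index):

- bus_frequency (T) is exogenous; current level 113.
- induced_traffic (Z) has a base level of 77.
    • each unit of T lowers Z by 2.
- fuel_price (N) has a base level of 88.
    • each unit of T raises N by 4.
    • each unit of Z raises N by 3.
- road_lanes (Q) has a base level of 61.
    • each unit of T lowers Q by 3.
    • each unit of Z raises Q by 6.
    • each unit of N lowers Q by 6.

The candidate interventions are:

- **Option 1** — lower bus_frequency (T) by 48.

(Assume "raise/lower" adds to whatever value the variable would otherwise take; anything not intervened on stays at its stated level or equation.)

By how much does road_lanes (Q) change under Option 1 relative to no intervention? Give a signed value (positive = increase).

144

Baseline:
  T = 113
  Z = 77 − 2·113 = -149
  N = 88 + 4·113 + 3·(-149) = 93
  Q = 61 − 3·113 + 6·(-149) − 6·93 = -1730
Option 1 (T − 48):
  T = 113 − 48 = 65
  Z = 77 − 2·65 = -53
  N = 88 + 4·65 + 3·(-53) = 189
  Q = 61 − 3·65 + 6·(-53) − 6·189 = -1586
Change in Q: -1586 − (-1730) = 144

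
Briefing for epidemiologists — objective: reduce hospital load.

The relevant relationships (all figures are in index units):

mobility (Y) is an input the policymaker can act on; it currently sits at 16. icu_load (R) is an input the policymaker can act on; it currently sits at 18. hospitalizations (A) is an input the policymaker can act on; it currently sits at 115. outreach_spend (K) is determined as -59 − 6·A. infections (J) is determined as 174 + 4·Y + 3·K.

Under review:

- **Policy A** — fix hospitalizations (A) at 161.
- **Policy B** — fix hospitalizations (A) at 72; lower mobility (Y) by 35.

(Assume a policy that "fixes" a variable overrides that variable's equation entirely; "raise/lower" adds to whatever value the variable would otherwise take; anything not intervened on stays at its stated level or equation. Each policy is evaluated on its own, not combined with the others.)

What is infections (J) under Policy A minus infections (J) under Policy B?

Policy A (A := 161):
  Y = 16
  A = 161
  K = -59 − 6·161 = -1025
  J = 174 + 4·16 + 3·(-1025) = -2837
Policy B (A := 72, Y − 35):
  Y = 16 − 35 = -19
  A = 72
  K = -59 − 6·72 = -491
  J = 174 + 4·(-19) + 3·(-491) = -1375
J: -2837 − (-1375) = -1462

-1462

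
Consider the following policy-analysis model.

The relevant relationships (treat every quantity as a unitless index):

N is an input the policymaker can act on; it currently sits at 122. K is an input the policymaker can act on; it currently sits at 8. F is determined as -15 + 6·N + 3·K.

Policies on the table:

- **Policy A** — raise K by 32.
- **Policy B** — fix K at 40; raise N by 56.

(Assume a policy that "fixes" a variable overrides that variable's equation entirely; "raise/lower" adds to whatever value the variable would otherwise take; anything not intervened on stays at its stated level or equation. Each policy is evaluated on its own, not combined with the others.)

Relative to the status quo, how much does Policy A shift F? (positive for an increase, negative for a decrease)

96

Baseline:
  N = 122
  K = 8
  F = -15 + 6·122 + 3·8 = 741
Policy A (K + 32):
  N = 122
  K = 8 + 32 = 40
  F = -15 + 6·122 + 3·40 = 837
Change in F: 837 − 741 = 96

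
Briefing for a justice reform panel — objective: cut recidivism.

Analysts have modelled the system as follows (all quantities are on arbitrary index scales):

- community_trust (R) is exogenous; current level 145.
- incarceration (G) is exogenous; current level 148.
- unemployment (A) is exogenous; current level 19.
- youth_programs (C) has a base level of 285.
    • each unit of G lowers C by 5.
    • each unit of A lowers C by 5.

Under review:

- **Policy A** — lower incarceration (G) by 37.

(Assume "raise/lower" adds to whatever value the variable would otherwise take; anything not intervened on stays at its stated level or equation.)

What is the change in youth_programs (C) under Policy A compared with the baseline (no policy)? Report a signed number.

Baseline:
  G = 148
  A = 19
  C = 285 − 5·148 − 5·19 = -550
Policy A (G − 37):
  G = 148 − 37 = 111
  A = 19
  C = 285 − 5·111 − 5·19 = -365
Change in C: -365 − (-550) = 185

185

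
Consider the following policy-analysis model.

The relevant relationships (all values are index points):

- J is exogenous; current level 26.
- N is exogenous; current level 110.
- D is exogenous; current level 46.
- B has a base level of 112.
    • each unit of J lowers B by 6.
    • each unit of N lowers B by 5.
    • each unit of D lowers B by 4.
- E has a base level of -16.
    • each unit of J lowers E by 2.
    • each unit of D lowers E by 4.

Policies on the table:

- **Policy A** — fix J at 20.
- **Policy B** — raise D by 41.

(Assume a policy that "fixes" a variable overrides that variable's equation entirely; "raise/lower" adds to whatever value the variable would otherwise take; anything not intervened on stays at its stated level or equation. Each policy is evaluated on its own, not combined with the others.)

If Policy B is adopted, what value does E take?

Policy B (D + 41):
  J = 26
  D = 46 + 41 = 87
  E = -16 − 2·26 − 4·87 = -416

-416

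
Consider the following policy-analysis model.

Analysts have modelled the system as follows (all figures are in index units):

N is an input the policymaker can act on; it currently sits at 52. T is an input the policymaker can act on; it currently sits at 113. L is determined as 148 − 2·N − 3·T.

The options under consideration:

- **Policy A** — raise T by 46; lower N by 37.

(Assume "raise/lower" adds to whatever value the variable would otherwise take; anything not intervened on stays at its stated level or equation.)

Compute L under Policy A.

-359

Policy A (T + 46, N − 37):
  N = 52 − 37 = 15
  T = 113 + 46 = 159
  L = 148 − 2·15 − 3·159 = -359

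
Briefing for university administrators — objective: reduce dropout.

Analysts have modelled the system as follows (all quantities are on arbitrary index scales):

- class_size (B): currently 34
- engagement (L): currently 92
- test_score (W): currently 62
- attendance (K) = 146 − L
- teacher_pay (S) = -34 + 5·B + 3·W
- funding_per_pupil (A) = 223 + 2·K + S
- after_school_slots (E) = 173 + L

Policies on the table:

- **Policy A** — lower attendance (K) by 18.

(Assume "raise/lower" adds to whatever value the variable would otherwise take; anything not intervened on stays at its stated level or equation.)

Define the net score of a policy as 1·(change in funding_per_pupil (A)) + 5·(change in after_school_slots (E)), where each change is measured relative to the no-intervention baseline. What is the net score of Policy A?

Baseline:
  B = 34
  L = 92
  W = 62
  K = 146 − 92 = 54
  S = -34 + 5·34 + 3·62 = 322
  A = 223 + 2·54 + 322 = 653
  E = 173 + 92 = 265
Policy A (K − 18):
  B = 34
  L = 92
  W = 62
  K = 146 − 92 (−18 from intervention) = 36
  S = -34 + 5·34 + 3·62 = 322
  A = 223 + 2·36 + 322 = 617
  E = 173 + 92 = 265
ΔA = 617 − 653 = -36; ΔE = 265 − 265 = 0
Score = 1·(-36) + 5·0 = -36

-36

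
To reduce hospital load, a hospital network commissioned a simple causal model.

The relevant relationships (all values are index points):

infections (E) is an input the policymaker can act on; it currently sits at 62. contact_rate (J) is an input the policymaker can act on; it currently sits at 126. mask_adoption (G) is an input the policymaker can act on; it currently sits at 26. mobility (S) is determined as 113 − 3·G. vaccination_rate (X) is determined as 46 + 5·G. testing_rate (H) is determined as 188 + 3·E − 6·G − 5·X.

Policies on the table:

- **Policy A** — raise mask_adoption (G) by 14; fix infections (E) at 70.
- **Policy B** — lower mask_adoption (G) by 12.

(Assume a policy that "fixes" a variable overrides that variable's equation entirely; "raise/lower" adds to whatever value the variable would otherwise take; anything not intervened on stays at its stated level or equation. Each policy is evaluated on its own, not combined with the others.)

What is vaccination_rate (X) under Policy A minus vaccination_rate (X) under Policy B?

Policy A (G + 14, E := 70):
  G = 26 + 14 = 40
  X = 46 + 5·40 = 246
Policy B (G − 12):
  G = 26 − 12 = 14
  X = 46 + 5·14 = 116
X: 246 − 116 = 130

130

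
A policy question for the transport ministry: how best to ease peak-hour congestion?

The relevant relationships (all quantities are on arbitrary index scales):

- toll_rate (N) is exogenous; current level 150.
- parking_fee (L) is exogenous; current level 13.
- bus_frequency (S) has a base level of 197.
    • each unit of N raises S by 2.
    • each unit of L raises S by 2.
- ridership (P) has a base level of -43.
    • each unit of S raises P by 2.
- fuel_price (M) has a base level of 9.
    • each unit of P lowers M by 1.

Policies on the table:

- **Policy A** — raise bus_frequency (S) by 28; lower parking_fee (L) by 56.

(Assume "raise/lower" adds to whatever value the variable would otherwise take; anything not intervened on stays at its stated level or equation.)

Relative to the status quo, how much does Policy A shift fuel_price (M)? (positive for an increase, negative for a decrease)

Baseline:
  N = 150
  L = 13
  S = 197 + 2·150 + 2·13 = 523
  P = -43 + 2·523 = 1003
  M = 9 − 1003 = -994
Policy A (S + 28, L − 56):
  N = 150
  L = 13 − 56 = -43
  S = 197 + 2·150 + 2·(-43) (+28 from intervention) = 439
  P = -43 + 2·439 = 835
  M = 9 − 835 = -826
Change in M: -826 − (-994) = 168

168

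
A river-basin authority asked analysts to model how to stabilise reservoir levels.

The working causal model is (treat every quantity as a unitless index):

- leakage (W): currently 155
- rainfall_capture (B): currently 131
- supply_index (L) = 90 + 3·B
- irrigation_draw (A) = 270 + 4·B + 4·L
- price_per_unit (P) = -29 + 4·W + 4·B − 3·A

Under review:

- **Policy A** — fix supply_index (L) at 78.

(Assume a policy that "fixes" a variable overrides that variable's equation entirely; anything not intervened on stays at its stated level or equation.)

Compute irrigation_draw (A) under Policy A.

Policy A (L := 78):
  B = 131
  L = 78
  A = 270 + 4·131 + 4·78 = 1106

1106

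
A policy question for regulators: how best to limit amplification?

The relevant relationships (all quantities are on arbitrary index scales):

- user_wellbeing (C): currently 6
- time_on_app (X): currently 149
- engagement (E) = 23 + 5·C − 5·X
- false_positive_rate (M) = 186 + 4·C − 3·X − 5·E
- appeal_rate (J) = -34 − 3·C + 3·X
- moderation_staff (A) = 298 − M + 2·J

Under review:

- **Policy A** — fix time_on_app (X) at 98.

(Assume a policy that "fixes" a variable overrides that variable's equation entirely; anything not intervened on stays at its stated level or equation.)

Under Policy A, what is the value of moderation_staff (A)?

Policy A (X := 98):
  C = 6
  X = 98
  E = 23 + 5·6 − 5·98 = -437
  M = 186 + 4·6 − 3·98 − 5·(-437) = 2101
  J = -34 − 3·6 + 3·98 = 242
  A = 298 − 2101 + 2·242 = -1319

-1319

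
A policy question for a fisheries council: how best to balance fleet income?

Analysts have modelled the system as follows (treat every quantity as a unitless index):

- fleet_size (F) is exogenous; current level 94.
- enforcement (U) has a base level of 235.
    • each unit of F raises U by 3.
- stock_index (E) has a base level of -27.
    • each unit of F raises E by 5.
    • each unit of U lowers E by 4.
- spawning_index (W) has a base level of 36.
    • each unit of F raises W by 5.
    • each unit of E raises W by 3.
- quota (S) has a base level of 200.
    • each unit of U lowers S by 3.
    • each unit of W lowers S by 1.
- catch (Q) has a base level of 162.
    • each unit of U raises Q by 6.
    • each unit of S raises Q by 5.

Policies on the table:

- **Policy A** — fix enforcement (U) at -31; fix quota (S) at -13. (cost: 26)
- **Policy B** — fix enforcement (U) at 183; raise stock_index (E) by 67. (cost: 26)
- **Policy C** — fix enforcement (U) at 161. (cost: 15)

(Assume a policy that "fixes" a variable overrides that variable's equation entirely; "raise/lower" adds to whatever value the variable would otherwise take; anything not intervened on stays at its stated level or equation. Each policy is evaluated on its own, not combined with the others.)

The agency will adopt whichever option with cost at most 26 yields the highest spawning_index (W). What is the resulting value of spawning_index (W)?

2207

Policy A (U := -31, S := -13):
  F = 94
  U = -31
  E = -27 + 5·94 − 4·(-31) = 567
  W = 36 + 5·94 + 3·567 = 2207
Policy B (U := 183, E + 67):
  F = 94
  U = 183
  E = -27 + 5·94 − 4·183 (+67 from intervention) = -222
  W = 36 + 5·94 + 3·(-222) = -160
Policy C (U := 161):
  F = 94
  U = 161
  E = -27 + 5·94 − 4·161 = -201
  W = 36 + 5·94 + 3·(-201) = -97
Comparing — Policy A: W=2207, Policy B: W=-160, Policy C: W=-97. Highest is 2207 (Policy A).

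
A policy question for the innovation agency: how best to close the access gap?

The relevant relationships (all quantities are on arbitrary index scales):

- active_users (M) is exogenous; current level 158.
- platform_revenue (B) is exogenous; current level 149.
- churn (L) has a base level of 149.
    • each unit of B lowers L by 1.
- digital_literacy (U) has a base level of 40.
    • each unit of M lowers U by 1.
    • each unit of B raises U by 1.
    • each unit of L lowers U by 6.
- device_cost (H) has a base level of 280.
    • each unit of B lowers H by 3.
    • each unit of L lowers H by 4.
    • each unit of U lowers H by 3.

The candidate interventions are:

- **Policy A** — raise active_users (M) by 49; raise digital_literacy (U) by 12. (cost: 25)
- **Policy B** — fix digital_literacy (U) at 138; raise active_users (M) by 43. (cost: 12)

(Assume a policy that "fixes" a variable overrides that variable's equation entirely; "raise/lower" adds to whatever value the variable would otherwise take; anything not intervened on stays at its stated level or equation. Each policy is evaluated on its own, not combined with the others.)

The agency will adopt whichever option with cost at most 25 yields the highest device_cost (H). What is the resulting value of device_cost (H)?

Policy A (M + 49, U + 12):
  M = 158 + 49 = 207
  B = 149
  L = 149 − 149 = 0
  U = 40 − 207 + 149 − 6·0 (+12 from intervention) = -6
  H = 280 − 3·149 − 4·0 − 3·(-6) = -149
Policy B (U := 138, M + 43):
  M = 158 + 43 = 201
  B = 149
  L = 149 − 149 = 0
  U = 138
  H = 280 − 3·149 − 4·0 − 3·138 = -581
Comparing — Policy A: H=-149, Policy B: H=-581. Highest is -149 (Policy A).

-149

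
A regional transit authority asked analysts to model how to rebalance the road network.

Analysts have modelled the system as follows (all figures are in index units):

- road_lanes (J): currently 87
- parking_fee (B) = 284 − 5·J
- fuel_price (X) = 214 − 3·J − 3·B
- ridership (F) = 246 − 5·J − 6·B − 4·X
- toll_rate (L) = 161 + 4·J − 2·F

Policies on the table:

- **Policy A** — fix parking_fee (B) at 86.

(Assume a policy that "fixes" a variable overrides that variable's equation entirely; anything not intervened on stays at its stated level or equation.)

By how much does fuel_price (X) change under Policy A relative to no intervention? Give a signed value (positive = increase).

Baseline:
  J = 87
  B = 284 − 5·87 = -151
  X = 214 − 3·87 − 3·(-151) = 406
Policy A (B := 86):
  J = 87
  B = 86
  X = 214 − 3·87 − 3·86 = -305
Change in X: -305 − 406 = -711

-711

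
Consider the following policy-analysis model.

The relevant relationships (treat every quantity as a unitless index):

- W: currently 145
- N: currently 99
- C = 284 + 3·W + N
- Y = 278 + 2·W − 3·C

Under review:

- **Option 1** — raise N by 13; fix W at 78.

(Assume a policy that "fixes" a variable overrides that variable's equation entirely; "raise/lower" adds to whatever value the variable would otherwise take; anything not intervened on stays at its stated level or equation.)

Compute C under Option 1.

630

Option 1 (N + 13, W := 78):
  W = 78
  N = 99 + 13 = 112
  C = 284 + 3·78 + 112 = 630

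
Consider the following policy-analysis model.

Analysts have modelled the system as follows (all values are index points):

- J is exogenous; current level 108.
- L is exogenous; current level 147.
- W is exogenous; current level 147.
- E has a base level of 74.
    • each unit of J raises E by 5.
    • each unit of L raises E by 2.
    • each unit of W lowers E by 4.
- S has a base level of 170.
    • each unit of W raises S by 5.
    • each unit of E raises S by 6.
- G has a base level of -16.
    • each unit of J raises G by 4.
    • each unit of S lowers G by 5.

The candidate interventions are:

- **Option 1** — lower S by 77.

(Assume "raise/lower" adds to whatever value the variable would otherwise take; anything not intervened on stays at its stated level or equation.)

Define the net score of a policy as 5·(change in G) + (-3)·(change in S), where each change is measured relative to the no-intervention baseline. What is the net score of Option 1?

Baseline:
  J = 108
  L = 147
  W = 147
  E = 74 + 5·108 + 2·147 − 4·147 = 320
  S = 170 + 5·147 + 6·320 = 2825
  G = -16 + 4·108 − 5·2825 = -13709
Option 1 (S − 77):
  J = 108
  L = 147
  W = 147
  E = 74 + 5·108 + 2·147 − 4·147 = 320
  S = 170 + 5·147 + 6·320 (−77 from intervention) = 2748
  G = -16 + 4·108 − 5·2748 = -13324
ΔG = -13324 − (-13709) = 385; ΔS = 2748 − 2825 = -77
Score = 5·385 + (-3)·(-77) = 2156

2156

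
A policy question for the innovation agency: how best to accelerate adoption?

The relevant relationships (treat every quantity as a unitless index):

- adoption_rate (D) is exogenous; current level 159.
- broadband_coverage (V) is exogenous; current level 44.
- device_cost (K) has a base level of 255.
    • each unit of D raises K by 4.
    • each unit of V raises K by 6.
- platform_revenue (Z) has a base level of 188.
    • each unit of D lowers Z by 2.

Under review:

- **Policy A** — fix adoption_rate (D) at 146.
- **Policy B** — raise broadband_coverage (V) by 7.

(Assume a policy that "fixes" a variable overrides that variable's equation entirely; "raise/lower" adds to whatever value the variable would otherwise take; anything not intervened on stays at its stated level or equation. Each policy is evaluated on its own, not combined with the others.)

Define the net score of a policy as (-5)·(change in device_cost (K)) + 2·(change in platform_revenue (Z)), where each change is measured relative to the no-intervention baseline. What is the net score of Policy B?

-210

Baseline:
  D = 159
  V = 44
  K = 255 + 4·159 + 6·44 = 1155
  Z = 188 − 2·159 = -130
Policy B (V + 7):
  D = 159
  V = 44 + 7 = 51
  K = 255 + 4·159 + 6·51 = 1197
  Z = 188 − 2·159 = -130
ΔK = 1197 − 1155 = 42; ΔZ = -130 − (-130) = 0
Score = (-5)·42 + 2·0 = -210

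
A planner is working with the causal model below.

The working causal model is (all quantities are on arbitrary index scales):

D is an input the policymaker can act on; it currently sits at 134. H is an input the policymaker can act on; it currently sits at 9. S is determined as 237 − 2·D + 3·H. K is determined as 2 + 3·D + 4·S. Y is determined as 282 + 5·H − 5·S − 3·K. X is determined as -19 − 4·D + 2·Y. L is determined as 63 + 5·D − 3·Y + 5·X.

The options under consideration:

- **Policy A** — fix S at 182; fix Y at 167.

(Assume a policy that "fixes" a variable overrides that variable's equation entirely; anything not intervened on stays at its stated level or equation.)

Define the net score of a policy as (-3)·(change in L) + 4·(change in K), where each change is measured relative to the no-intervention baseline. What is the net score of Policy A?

Baseline:
  D = 134
  H = 9
  S = 237 − 2·134 + 3·9 = -4
  K = 2 + 3·134 + 4·(-4) = 388
  Y = 282 + 5·9 − 5·(-4) − 3·388 = -817
  X = -19 − 4·134 + 2·(-817) = -2189
  L = 63 + 5·134 − 3·(-817) + 5·(-2189) = -7761
Policy A (S := 182, Y := 167):
  D = 134
  H = 9
  S = 182
  K = 2 + 3·134 + 4·182 = 1132
  Y = 167
  X = -19 − 4·134 + 2·167 = -221
  L = 63 + 5·134 − 3·167 + 5·(-221) = -873
ΔL = -873 − (-7761) = 6888; ΔK = 1132 − 388 = 744
Score = (-3)·6888 + 4·744 = -17688

-17688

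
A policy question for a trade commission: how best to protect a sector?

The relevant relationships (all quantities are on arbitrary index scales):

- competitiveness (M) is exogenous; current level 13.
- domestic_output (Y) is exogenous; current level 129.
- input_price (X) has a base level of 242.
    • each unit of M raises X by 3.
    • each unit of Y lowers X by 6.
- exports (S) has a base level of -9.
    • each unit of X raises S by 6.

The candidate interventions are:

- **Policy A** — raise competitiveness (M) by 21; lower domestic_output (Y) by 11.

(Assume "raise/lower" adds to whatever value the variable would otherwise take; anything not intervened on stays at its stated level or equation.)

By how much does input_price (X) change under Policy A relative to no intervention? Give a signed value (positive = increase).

Baseline:
  M = 13
  Y = 129
  X = 242 + 3·13 − 6·129 = -493
Policy A (M + 21, Y − 11):
  M = 13 + 21 = 34
  Y = 129 − 11 = 118
  X = 242 + 3·34 − 6·118 = -364
Change in X: -364 − (-493) = 129

129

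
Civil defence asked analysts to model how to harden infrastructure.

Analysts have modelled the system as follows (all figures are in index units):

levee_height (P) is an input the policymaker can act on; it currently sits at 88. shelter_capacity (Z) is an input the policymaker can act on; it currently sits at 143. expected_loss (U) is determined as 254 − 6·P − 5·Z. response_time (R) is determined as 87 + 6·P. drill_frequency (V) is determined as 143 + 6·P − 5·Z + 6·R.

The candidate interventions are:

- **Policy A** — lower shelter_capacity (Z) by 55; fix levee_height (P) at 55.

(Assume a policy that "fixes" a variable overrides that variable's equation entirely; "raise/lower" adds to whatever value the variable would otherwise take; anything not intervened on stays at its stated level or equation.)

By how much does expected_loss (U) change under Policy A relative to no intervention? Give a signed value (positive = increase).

Baseline:
  P = 88
  Z = 143
  U = 254 − 6·88 − 5·143 = -989
Policy A (Z − 55, P := 55):
  P = 55
  Z = 143 − 55 = 88
  U = 254 − 6·55 − 5·88 = -516
Change in U: -516 − (-989) = 473

473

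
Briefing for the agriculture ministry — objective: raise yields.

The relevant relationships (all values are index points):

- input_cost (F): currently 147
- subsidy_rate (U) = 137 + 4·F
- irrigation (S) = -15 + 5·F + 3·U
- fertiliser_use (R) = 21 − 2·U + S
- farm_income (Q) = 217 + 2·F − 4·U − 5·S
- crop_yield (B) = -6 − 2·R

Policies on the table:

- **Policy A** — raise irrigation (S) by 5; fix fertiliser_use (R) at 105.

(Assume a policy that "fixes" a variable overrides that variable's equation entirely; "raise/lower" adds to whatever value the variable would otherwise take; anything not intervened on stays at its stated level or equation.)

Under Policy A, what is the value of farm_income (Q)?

Policy A (S + 5, R := 105):
  F = 147
  U = 137 + 4·147 = 725
  S = -15 + 5·147 + 3·725 (+5 from intervention) = 2900
  Q = 217 + 2·147 − 4·725 − 5·2900 = -16889

-16889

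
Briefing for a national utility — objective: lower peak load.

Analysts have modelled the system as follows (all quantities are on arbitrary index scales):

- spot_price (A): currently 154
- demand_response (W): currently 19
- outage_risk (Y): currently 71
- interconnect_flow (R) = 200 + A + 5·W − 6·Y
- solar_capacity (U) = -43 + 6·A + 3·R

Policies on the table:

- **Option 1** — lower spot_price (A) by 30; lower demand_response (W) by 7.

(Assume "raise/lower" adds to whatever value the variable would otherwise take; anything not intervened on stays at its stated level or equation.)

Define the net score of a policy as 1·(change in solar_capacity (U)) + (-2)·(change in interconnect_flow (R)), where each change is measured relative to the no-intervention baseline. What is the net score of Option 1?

Baseline:
  A = 154
  W = 19
  Y = 71
  R = 200 + 154 + 5·19 − 6·71 = 23
  U = -43 + 6·154 + 3·23 = 950
Option 1 (A − 30, W − 7):
  A = 154 − 30 = 124
  W = 19 − 7 = 12
  Y = 71
  R = 200 + 124 + 5·12 − 6·71 = -42
  U = -43 + 6·124 + 3·(-42) = 575
ΔU = 575 − 950 = -375; ΔR = -42 − 23 = -65
Score = 1·(-375) + (-2)·(-65) = -245

-245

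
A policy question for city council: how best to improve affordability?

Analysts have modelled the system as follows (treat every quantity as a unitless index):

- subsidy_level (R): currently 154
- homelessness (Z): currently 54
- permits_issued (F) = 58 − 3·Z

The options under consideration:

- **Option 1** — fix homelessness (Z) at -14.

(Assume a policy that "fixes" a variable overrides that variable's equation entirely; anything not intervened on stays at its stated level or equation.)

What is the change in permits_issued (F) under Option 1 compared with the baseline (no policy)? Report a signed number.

Baseline:
  Z = 54
  F = 58 − 3·54 = -104
Option 1 (Z := -14):
  Z = -14
  F = 58 − 3·(-14) = 100
Change in F: 100 − (-104) = 204

204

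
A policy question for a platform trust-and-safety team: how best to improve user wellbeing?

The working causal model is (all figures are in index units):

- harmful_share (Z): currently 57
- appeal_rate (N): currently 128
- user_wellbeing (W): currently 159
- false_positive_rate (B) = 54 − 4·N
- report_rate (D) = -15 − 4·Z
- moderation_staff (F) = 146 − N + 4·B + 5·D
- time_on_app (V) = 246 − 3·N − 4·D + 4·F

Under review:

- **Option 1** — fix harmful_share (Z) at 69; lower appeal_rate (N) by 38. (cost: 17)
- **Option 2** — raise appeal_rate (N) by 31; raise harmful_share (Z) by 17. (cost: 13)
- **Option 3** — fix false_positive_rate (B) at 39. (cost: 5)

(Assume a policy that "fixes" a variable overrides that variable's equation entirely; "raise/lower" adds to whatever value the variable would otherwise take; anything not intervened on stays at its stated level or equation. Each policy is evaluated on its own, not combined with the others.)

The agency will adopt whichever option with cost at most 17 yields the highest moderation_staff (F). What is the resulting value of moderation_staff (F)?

-1041

Option 1 (Z := 69, N − 38):
  Z = 69
  N = 128 − 38 = 90
  B = 54 − 4·90 = -306
  D = -15 − 4·69 = -291
  F = 146 − 90 + 4·(-306) + 5·(-291) = -2623
Option 2 (N + 31, Z + 17):
  Z = 57 + 17 = 74
  N = 128 + 31 = 159
  B = 54 − 4·159 = -582
  D = -15 − 4·74 = -311
  F = 146 − 159 + 4·(-582) + 5·(-311) = -3896
Option 3 (B := 39):
  Z = 57
  N = 128
  B = 39
  D = -15 − 4·57 = -243
  F = 146 − 128 + 4·39 + 5·(-243) = -1041
Comparing — Option 1: F=-2623, Option 2: F=-3896, Option 3: F=-1041. Highest is -1041 (Option 3).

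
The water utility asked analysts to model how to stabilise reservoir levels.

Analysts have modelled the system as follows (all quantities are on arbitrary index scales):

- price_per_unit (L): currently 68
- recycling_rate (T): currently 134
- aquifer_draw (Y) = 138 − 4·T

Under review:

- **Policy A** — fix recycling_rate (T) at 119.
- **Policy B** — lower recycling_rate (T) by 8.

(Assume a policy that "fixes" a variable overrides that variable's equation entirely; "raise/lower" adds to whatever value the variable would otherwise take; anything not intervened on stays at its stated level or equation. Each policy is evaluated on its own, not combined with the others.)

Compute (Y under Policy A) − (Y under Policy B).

28

Policy A (T := 119):
  T = 119
  Y = 138 − 4·119 = -338
Policy B (T − 8):
  T = 134 − 8 = 126
  Y = 138 − 4·126 = -366
Y: -338 − (-366) = 28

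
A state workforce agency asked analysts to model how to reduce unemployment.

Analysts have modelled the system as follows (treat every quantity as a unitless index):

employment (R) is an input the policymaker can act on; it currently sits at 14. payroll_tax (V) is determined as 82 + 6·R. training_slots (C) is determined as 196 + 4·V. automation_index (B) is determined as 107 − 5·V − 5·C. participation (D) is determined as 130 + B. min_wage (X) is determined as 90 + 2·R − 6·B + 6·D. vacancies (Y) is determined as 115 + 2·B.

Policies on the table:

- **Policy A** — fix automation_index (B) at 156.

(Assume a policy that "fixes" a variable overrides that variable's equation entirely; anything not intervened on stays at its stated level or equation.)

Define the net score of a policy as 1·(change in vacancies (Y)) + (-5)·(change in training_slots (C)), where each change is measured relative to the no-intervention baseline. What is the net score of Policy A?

10358

Baseline:
  R = 14
  V = 82 + 6·14 = 166
  C = 196 + 4·166 = 860
  B = 107 − 5·166 − 5·860 = -5023
  Y = 115 + 2·(-5023) = -9931
Policy A (B := 156):
  R = 14
  V = 82 + 6·14 = 166
  C = 196 + 4·166 = 860
  B = 156
  Y = 115 + 2·156 = 427
ΔY = 427 − (-9931) = 10358; ΔC = 860 − 860 = 0
Score = 1·10358 + (-5)·0 = 10358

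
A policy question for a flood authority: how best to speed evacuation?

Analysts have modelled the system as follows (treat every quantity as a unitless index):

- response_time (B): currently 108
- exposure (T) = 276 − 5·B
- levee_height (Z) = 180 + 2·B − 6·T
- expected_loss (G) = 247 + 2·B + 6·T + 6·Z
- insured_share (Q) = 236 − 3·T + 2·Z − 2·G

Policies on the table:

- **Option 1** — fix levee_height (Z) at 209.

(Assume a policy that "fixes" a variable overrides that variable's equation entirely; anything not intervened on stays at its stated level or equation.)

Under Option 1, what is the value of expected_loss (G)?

133

Option 1 (Z := 209):
  B = 108
  T = 276 − 5·108 = -264
  Z = 209
  G = 247 + 2·108 + 6·(-264) + 6·209 = 133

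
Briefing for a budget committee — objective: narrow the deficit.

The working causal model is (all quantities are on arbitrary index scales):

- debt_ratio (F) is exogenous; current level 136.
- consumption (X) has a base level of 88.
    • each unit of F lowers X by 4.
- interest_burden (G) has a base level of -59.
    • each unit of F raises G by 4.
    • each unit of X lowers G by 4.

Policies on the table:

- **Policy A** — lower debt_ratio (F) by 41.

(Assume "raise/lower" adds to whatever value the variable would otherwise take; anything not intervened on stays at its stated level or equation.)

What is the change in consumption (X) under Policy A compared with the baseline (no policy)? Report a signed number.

164

Baseline:
  F = 136
  X = 88 − 4·136 = -456
Policy A (F − 41):
  F = 136 − 41 = 95
  X = 88 − 4·95 = -292
Change in X: -292 − (-456) = 164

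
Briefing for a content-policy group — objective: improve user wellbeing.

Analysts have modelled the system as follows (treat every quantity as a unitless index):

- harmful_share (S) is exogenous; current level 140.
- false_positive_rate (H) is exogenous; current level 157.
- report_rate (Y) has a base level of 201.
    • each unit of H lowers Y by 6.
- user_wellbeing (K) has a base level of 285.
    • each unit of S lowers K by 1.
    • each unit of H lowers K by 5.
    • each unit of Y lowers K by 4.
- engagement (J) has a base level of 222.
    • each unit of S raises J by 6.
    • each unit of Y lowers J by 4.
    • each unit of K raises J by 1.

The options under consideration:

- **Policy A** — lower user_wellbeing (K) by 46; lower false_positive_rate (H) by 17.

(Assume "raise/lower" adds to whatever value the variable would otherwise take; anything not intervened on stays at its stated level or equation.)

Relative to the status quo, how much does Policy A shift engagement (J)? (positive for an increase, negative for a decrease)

Baseline:
  S = 140
  H = 157
  Y = 201 − 6·157 = -741
  K = 285 − 140 − 5·157 − 4·(-741) = 2324
  J = 222 + 6·140 − 4·(-741) + 2324 = 6350
Policy A (K − 46, H − 17):
  S = 140
  H = 157 − 17 = 140
  Y = 201 − 6·140 = -639
  K = 285 − 140 − 5·140 − 4·(-639) (−46 from intervention) = 1955
  J = 222 + 6·140 − 4·(-639) + 1955 = 5573
Change in J: 5573 − 6350 = -777

-777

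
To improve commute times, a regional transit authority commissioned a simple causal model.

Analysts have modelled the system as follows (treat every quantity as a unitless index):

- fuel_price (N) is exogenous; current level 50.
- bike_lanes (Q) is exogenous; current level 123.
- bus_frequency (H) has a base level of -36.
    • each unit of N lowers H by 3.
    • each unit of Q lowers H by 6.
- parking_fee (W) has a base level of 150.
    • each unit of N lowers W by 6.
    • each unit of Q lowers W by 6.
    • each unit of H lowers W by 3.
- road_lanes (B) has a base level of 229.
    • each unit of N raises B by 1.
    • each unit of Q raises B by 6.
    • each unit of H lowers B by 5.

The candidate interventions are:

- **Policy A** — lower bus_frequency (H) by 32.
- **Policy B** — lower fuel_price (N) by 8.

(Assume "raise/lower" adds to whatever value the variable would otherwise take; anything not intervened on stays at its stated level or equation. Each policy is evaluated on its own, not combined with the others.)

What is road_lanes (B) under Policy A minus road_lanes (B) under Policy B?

Policy A (H − 32):
  N = 50
  Q = 123
  H = -36 − 3·50 − 6·123 (−32 from intervention) = -956
  B = 229 + 50 + 6·123 − 5·(-956) = 5797
Policy B (N − 8):
  N = 50 − 8 = 42
  Q = 123
  H = -36 − 3·42 − 6·123 = -900
  B = 229 + 42 + 6·123 − 5·(-900) = 5509
B: 5797 − 5509 = 288

288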